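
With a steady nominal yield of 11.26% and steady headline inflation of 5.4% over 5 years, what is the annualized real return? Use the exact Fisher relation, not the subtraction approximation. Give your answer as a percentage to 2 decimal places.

5.56%

With constant rates the annual real return is the same each year: (1+11.26%)/(1+5.4%) − 1 = 0.05560.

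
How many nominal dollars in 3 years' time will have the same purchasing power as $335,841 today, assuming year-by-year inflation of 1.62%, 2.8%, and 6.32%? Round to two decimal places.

$373,010.44

Cumulative price-level factor: 1.0162 × 1.028 × 1.0632 ≈ 1.1106757075.
The nominal amount required is $335,841 scaled up by that factor.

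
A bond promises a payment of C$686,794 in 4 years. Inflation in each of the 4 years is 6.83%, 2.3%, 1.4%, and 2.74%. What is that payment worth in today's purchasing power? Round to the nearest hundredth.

Price-level factor over 4 years: 1.0683 × 1.023 × 1.014 × 1.0274 ≈ 1.1385349805.
Purchasing power today: C$686,794 divided by that factor.

C$603,226.09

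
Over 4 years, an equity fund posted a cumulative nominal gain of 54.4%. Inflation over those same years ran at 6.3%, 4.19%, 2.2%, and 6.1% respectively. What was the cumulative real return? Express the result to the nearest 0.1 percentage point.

28.6%

Cumulative inflation factor: 1.063 × 1.0419 × 1.022 × 1.061 ≈ 1.20095.
Nominal growth factor: 1.54400. Real growth factor = 1.54400 / 1.20095 ≈ 1.28565.
Total real return ≈ 28.5647%.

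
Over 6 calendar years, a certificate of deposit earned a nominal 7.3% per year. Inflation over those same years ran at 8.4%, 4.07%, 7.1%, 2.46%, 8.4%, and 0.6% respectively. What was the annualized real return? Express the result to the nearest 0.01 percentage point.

Cumulative inflation factor: 1.084 × 1.0407 × 1.071 × 1.0246 × 1.084 × 1.006 ≈ 1.34998.
Nominal growth factor: 1.52615. Real growth factor = 1.52615 / 1.34998 ≈ 1.13050.
Annualized: 1.13050^(1/6) − 1 ≈ 0.02065.

2.07%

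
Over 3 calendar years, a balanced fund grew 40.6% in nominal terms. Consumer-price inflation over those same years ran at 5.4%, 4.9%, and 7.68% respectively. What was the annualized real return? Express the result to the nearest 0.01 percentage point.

5.70%

Cumulative inflation factor: 1.054 × 1.049 × 1.0768 ≈ 1.19056.
Nominal growth factor: 1.40600. Real growth factor = 1.40600 / 1.19056 ≈ 1.18096.
Annualized: 1.18096^(1/3) − 1 ≈ 0.05701.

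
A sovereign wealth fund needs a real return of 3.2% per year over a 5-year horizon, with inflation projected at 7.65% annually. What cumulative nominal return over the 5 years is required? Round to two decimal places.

Required annual nominal rate: (1+3.2%)(1+7.65%) − 1 = 11.0948%.
Cumulative over 5 years: (1 + 0.110948)^5 − 1 ≈ 0.69227.

69.23%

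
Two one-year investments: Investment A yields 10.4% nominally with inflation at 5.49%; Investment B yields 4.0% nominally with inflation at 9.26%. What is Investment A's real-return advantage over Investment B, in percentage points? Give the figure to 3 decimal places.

Investment A real return: 1.104/1.0549 − 1 = 4.6545%.
Investment B real return: 1.040/1.0926 − 1 = -4.8142%.
Difference: 4.6545 − (-4.8142) = 9.4687 pp.

9.469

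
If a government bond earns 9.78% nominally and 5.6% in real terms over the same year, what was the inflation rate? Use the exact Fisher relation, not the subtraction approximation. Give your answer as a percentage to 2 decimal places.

3.96%

From (1+r_nom) = (1+r_real)(1+π), we get 1+π = (1 + 9.78%)/(1 + 5.6%) = 1.0978/1.056 ≈ 1.03958.
So π ≈ 3.9583%.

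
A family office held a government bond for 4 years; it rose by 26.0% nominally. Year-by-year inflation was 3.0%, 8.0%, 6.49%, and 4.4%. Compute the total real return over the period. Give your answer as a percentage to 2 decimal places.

Cumulative inflation factor: 1.030 × 1.080 × 1.0649 × 1.044 ≈ 1.23672.
Nominal growth factor: 1.26000. Real growth factor = 1.26000 / 1.23672 ≈ 1.01883.
Total real return ≈ 1.8827%.

1.88%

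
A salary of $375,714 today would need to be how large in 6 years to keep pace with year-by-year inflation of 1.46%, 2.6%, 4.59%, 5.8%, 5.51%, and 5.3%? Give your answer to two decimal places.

$480,836.49

Cumulative price-level factor: 1.0146 × 1.026 × 1.0459 × 1.058 × 1.0551 × 1.053 ≈ 1.2797939232.
Multiplying $375,714 by the price-level factor gives the future nominal sum.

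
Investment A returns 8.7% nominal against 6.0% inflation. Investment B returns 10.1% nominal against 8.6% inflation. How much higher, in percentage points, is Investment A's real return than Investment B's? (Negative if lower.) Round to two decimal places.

1.17

Investment A real return: 1.087/1.060 − 1 = 2.547%.
Investment B real return: 1.101/1.086 − 1 = 1.381%.
Difference: 2.547 − 1.381 = 1.166 pp.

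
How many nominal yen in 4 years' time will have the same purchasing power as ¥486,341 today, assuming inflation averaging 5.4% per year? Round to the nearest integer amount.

¥600,210

Cumulative price-level factor: (1+5.4%)^4 ≈ 1.2341343591.
The nominal amount required is ¥486,341 scaled up by that factor.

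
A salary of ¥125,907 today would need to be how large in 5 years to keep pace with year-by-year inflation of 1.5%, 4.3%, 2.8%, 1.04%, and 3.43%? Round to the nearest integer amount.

Cumulative price-level factor: 1.015 × 1.043 × 1.028 × 1.0104 × 1.0343 ≈ 1.1373217053.
The nominal amount required is ¥125,907 scaled up by that factor.

¥143,197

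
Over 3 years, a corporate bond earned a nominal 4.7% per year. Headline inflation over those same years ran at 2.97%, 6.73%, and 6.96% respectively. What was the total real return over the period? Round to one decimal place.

-2.4%

Cumulative inflation factor: 1.0297 × 1.0673 × 1.0696 ≈ 1.17549.
Nominal growth factor: 1.14773. Real growth factor = 1.14773 / 1.17549 ≈ 0.97639.
Total real return ≈ -2.3614%.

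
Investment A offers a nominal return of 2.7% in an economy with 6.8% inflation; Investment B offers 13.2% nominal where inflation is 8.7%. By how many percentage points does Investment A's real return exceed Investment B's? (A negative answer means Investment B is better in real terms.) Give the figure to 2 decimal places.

-7.98

Investment A real return: 1.027/1.068 − 1 = -3.839%.
Investment B real return: 1.132/1.087 − 1 = 4.140%.
Difference: -3.839 − 4.140 = -7.979 pp.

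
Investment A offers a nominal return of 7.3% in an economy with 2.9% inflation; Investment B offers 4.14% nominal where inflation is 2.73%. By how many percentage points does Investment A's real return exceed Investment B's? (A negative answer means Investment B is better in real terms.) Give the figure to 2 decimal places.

2.90

Investment A real return: 1.073/1.029 − 1 = 4.276%.
Investment B real return: 1.0414/1.0273 − 1 = 1.373%.
Difference: 4.276 − 1.373 = 2.903 pp.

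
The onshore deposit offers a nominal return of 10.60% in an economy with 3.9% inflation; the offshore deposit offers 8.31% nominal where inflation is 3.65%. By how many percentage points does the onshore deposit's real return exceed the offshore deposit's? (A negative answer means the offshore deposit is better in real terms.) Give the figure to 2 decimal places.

The onshore deposit real return: 1.1060/1.039 − 1 = 6.449%.
The offshore deposit real return: 1.0831/1.0365 − 1 = 4.496%.
Difference: 6.449 − 4.496 = 1.953 pp.

1.95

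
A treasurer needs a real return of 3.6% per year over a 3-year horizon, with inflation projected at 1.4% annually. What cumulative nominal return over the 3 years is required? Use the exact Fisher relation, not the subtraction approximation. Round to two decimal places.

Required annual nominal rate: (1+3.6%)(1+1.4%) − 1 = 5.0504%.
Cumulative over 3 years: (1 + 0.050504)^3 − 1 ≈ 0.15929.

15.93%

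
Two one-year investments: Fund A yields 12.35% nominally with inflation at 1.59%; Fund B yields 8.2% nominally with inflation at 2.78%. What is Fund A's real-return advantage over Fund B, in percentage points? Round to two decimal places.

Fund A real return: 1.1235/1.0159 − 1 = 10.592%.
Fund B real return: 1.082/1.0278 − 1 = 5.273%.
Difference: 10.592 − 5.273 = 5.319 pp.

5.32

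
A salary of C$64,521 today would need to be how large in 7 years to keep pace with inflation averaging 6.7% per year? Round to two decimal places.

Cumulative price-level factor: (1+6.7%)^7 ≈ 1.5745299861.
The nominal amount required is C$64,521 scaled up by that factor.

C$101,590.25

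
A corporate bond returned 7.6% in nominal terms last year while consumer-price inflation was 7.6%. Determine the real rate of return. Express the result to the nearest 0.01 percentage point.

Real return via the Fisher equation: (1 + 7.6%)/(1 + 7.6%) − 1 = 1.076/1.076 − 1 ≈ 0.00000.

0.00%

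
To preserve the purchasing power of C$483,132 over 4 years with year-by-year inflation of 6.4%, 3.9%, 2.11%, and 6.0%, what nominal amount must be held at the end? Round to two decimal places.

C$578,092.21

Cumulative price-level factor: 1.064 × 1.039 × 1.0211 × 1.060 ≈ 1.1965512835.
The nominal amount required is C$483,132 scaled up by that factor.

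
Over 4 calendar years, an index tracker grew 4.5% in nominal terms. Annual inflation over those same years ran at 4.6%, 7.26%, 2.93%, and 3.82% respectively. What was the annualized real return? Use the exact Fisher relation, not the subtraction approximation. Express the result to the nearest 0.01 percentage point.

-3.38%

Cumulative inflation factor: 1.046 × 1.0726 × 1.0293 × 1.0382 ≈ 1.19893.
Nominal growth factor: 1.04500. Real growth factor = 1.04500 / 1.19893 ≈ 0.87161.
Annualized: 0.87161^(1/4) − 1 ≈ -0.03377.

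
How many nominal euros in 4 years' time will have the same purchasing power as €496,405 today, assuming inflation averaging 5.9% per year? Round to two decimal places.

Cumulative price-level factor: (1+5.9%)^4 ≈ 1.2577196334.
The nominal amount required is €496,405 scaled up by that factor.

€624,338.31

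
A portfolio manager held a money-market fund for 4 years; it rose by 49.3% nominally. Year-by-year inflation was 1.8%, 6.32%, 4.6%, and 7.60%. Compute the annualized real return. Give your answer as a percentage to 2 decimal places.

5.22%

Cumulative inflation factor: 1.018 × 1.0632 × 1.046 × 1.0760 ≈ 1.21817.
Nominal growth factor: 1.49300. Real growth factor = 1.49300 / 1.21817 ≈ 1.22561.
Annualized: 1.22561^(1/4) − 1 ≈ 0.05218.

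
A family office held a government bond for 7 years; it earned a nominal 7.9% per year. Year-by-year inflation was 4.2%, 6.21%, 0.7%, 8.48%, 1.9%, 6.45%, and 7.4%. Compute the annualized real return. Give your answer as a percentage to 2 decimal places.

Cumulative inflation factor: 1.042 × 1.0621 × 1.007 × 1.0848 × 1.019 × 1.0645 × 1.074 ≈ 1.40843.
Nominal growth factor: 1.70275. Real growth factor = 1.70275 / 1.40843 ≈ 1.20896.
Annualized: 1.20896^(1/7) − 1 ≈ 0.02748.

2.75%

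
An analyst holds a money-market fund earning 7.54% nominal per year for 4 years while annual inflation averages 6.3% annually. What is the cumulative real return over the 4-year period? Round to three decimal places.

4.748%

The annual real rate is (1+7.54%)/(1+6.3%) − 1 = 1.1665%.
Compounded over 4 years: (1 + 0.011665)^4 − 1 ≈ 0.04748.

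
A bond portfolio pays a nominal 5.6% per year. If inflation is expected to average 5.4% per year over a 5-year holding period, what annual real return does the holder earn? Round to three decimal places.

With constant rates the annual real return is the same each year: (1+5.6%)/(1+5.4%) − 1 = 0.00190.

0.190%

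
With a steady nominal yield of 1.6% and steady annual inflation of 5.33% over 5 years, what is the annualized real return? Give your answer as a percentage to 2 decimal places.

-3.54%

With constant rates the annual real return is the same each year: (1+1.6%)/(1+5.33%) − 1 = -0.03541.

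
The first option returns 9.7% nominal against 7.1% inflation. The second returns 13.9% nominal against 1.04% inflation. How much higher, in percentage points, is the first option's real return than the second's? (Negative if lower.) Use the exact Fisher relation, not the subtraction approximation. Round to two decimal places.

-10.30

The first option real return: 1.097/1.071 − 1 = 2.428%.
The second real return: 1.139/1.0104 − 1 = 12.728%.
Difference: 2.428 − 12.728 = -10.300 pp.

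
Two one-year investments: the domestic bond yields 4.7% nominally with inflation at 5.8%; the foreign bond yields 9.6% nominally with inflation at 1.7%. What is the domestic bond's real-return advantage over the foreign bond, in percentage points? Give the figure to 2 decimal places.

-8.81

The domestic bond real return: 1.047/1.058 − 1 = -1.040%.
The foreign bond real return: 1.096/1.017 − 1 = 7.768%.
Difference: -1.040 − 7.768 = -8.808 pp.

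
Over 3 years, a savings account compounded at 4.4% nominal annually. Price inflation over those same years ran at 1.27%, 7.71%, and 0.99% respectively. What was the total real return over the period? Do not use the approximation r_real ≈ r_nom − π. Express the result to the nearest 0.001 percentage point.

Cumulative inflation factor: 1.0127 × 1.0771 × 1.0099 ≈ 1.10158.
Nominal growth factor: 1.13789. Real growth factor = 1.13789 / 1.10158 ≈ 1.03297.
Total real return ≈ 3.2967%.

3.297%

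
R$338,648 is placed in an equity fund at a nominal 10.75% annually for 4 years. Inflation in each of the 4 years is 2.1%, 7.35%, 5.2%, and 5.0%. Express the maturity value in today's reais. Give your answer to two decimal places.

Nominal value at maturity: R$338,648 × (1 + 10.75%)^4 ≈ R$509,475.68.
Price-level factor over 4 years: 1.021 × 1.0735 × 1.052 × 1.050 = 1.2106896501.
Dividing the nominal maturity value by the price-level factor gives the value in today's money.

R$420,814.43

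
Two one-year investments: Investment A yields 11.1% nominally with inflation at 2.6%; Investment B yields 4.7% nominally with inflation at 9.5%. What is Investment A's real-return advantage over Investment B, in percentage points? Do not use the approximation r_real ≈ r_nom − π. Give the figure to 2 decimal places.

12.67

Investment A real return: 1.111/1.026 − 1 = 8.285%.
Investment B real return: 1.047/1.095 − 1 = -4.384%.
Difference: 8.285 − (-4.384) = 12.669 pp.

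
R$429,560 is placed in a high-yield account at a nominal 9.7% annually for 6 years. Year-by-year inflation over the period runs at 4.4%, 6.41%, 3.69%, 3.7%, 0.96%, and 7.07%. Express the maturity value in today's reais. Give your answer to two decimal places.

R$579,759.51

Nominal value at maturity: R$429,560 × (1 + 9.7%)^6 ≈ R$748,623.75.
Price-level factor over 6 years: 1.044 × 1.0641 × 1.0369 × 1.037 × 1.0096 × 1.0707 ≈ 1.2912660042.
The maturity value deflated by that factor is the answer in today's purchasing power.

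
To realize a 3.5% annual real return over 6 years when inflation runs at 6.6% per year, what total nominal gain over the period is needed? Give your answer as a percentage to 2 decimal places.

80.38%

Required annual nominal rate: (1+3.5%)(1+6.6%) − 1 = 10.331%.
Cumulative over 6 years: (1 + 0.10331)^6 − 1 ≈ 0.80379.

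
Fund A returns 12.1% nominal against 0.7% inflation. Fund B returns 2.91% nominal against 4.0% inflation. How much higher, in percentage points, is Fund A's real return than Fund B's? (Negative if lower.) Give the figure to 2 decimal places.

Fund A real return: 1.121/1.007 − 1 = 11.321%.
Fund B real return: 1.0291/1.040 − 1 = -1.048%.
Difference: 11.321 − (-1.048) = 12.369 pp.

12.37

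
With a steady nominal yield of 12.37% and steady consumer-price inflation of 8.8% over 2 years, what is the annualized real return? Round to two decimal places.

With constant rates the annual real return is the same each year: (1+12.37%)/(1+8.8%) − 1 = 0.03281.

3.28%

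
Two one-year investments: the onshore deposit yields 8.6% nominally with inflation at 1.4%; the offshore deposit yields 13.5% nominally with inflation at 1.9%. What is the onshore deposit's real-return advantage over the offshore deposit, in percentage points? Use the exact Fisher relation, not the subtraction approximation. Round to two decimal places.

-4.28

The onshore deposit real return: 1.086/1.014 − 1 = 7.101%.
The offshore deposit real return: 1.135/1.019 − 1 = 11.384%.
Difference: 7.101 − 11.384 = -4.283 pp.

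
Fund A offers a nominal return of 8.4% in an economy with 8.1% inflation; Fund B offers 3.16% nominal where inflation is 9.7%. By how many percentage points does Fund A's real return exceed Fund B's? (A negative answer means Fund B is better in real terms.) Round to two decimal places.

Fund A real return: 1.084/1.081 − 1 = 0.278%.
Fund B real return: 1.0316/1.097 − 1 = -5.962%.
Difference: 0.278 − (-5.962) = 6.240 pp.

6.24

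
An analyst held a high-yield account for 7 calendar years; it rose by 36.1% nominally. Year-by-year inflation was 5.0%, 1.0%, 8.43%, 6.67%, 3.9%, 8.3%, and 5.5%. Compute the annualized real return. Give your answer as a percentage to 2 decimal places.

-0.96%

Cumulative inflation factor: 1.050 × 1.010 × 1.0843 × 1.0667 × 1.039 × 1.083 × 1.055 ≈ 1.45613.
Nominal growth factor: 1.36100. Real growth factor = 1.36100 / 1.45613 ≈ 0.93467.
Annualized: 0.93467^(1/7) − 1 ≈ -0.00960.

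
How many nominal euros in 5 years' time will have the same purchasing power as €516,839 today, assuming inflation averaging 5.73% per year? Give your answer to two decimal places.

Cumulative price-level factor: (1+5.73%)^5 ≈ 1.3212687428.
The nominal amount required is €516,839 scaled up by that factor.

€682,883.22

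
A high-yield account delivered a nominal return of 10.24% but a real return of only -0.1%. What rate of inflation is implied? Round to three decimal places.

From (1+r_nom) = (1+r_real)(1+π), we get 1+π = (1 + 10.24%)/(1 − 0.1%) = 1.1024/0.999 ≈ 1.10350.
So π ≈ 10.3504%.

10.350%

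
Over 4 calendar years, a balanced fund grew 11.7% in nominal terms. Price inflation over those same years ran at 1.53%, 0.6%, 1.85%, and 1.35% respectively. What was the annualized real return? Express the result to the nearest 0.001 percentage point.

1.454%

Cumulative inflation factor: 1.0153 × 1.006 × 1.0185 × 1.0135 ≈ 1.05433.
Nominal growth factor: 1.11700. Real growth factor = 1.11700 / 1.05433 ≈ 1.05944.
Annualized: 1.05944^(1/4) − 1 ≈ 0.01454.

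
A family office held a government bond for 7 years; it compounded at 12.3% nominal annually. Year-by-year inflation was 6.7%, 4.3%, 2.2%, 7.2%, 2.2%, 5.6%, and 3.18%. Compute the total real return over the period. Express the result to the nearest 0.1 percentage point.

Cumulative inflation factor: 1.067 × 1.043 × 1.022 × 1.072 × 1.022 × 1.056 × 1.0318 ≈ 1.35770.
Nominal growth factor: 2.25247. Real growth factor = 2.25247 / 1.35770 ≈ 1.65903.
Total real return ≈ 65.9027%.

65.9%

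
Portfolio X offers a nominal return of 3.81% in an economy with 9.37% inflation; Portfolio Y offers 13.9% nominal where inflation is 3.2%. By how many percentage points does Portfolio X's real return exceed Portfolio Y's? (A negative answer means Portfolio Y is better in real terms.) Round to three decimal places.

Portfolio X real return: 1.0381/1.0937 − 1 = -5.0837%.
Portfolio Y real return: 1.139/1.032 − 1 = 10.3682%.
Difference: -5.0837 − 10.3682 = -15.4519 pp.

-15.452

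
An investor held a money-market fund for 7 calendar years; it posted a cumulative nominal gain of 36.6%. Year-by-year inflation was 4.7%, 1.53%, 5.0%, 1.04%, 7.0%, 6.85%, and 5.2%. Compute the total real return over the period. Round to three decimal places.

Cumulative inflation factor: 1.047 × 1.0153 × 1.050 × 1.0104 × 1.070 × 1.0685 × 1.052 ≈ 1.35643.
Nominal growth factor: 1.36600. Real growth factor = 1.36600 / 1.35643 ≈ 1.00705.
Total real return ≈ 0.7054%.

0.705%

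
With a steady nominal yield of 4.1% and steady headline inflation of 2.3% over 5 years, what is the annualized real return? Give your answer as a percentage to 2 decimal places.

With constant rates the annual real return is the same each year: (1+4.1%)/(1+2.3%) − 1 = 0.01760.

1.76%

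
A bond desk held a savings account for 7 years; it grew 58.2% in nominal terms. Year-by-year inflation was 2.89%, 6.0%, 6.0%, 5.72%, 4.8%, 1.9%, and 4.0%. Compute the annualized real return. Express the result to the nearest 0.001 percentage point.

Cumulative inflation factor: 1.0289 × 1.060 × 1.060 × 1.0572 × 1.048 × 1.019 × 1.040 ≈ 1.35741.
Nominal growth factor: 1.58200. Real growth factor = 1.58200 / 1.35741 ≈ 1.16546.
Annualized: 1.16546^(1/7) − 1 ≈ 0.02211.

2.211%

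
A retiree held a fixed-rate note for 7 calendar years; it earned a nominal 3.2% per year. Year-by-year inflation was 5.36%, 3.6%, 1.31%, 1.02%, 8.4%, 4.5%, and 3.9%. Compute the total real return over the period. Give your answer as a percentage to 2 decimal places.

-5.18%

Cumulative inflation factor: 1.0536 × 1.036 × 1.0131 × 1.0102 × 1.084 × 1.045 × 1.039 ≈ 1.31479.
Nominal growth factor: 1.24669. Real growth factor = 1.24669 / 1.31479 ≈ 0.94820.
Total real return ≈ -5.1796%.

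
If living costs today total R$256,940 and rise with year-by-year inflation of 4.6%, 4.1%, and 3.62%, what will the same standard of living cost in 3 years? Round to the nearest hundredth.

Cumulative price-level factor: 1.046 × 1.041 × 1.0362 = 1.1283036732.
Multiplying R$256,940 by the price-level factor gives the future nominal sum.

R$289,906.35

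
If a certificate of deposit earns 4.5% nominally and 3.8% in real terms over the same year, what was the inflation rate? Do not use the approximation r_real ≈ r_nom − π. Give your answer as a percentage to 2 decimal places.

From (1+r_nom) = (1+r_real)(1+π), we get 1+π = (1 + 4.5%)/(1 + 3.8%) = 1.045/1.038 ≈ 1.00674.
So π ≈ 0.6744%.

0.67%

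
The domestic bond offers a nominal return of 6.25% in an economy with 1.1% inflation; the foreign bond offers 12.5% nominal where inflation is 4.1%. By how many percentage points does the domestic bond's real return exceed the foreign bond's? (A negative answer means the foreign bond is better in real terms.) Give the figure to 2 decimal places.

The domestic bond real return: 1.0625/1.011 − 1 = 5.094%.
The foreign bond real return: 1.125/1.041 − 1 = 8.069%.
Difference: 5.094 − 8.069 = -2.975 pp.

-2.98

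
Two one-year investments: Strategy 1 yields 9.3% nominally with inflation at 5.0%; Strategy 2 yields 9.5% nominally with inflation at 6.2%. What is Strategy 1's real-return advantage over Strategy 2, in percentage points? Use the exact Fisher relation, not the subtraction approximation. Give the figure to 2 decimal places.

Strategy 1 real return: 1.093/1.050 − 1 = 4.095%.
Strategy 2 real return: 1.095/1.062 − 1 = 3.107%.
Difference: 4.095 − 3.107 = 0.988 pp.

0.99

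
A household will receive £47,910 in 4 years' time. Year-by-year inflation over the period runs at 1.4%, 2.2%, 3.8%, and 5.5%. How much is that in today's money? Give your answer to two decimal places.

Price-level factor over 4 years: 1.014 × 1.022 × 1.038 × 1.055 ≈ 1.1348505277.
Purchasing power today: £47,910 divided by that factor.

£42,217.01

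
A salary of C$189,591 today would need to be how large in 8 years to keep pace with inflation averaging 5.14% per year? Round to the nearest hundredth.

Cumulative price-level factor: (1+5.14%)^8 ≈ 1.4932887094.
Multiplying C$189,591 by the price-level factor gives the future nominal sum.

C$283,114.10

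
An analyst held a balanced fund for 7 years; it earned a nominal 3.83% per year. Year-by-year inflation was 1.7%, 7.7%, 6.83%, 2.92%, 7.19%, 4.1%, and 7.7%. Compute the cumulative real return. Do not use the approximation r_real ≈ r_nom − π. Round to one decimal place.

Cumulative inflation factor: 1.017 × 1.077 × 1.0683 × 1.0292 × 1.0719 × 1.041 × 1.077 ≈ 1.44727.
Nominal growth factor: 1.30095. Real growth factor = 1.30095 / 1.44727 ≈ 0.89890.
Total real return ≈ -10.1104%.

-10.1%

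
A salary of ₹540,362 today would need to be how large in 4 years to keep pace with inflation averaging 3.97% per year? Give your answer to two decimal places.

₹631,418.03

Cumulative price-level factor: (1+3.97%)^4 ≈ 1.1685093072.
Multiplying ₹540,362 by the price-level factor gives the future nominal sum.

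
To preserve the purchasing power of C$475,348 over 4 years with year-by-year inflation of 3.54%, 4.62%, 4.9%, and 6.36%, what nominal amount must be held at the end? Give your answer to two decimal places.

C$574,497.79

Cumulative price-level factor: 1.0354 × 1.0462 × 1.049 × 1.0636 ≈ 1.2085835901.
The nominal amount required is C$475,348 scaled up by that factor.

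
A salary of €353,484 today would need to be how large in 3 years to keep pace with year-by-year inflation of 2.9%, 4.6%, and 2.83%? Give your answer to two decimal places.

€391,234.06

Cumulative price-level factor: 1.029 × 1.046 × 1.0283 = 1.1067942522.
Multiplying €353,484 by the price-level factor gives the future nominal sum.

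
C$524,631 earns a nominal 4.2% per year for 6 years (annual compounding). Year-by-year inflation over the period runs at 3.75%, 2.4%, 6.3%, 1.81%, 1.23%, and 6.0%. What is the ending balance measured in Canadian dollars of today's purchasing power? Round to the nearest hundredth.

Nominal value at maturity: C$524,631 × (1 + 4.2%)^6 ≈ C$671,522.03.
Price-level factor over 6 years: 1.0375 × 1.024 × 1.063 × 1.0181 × 1.0123 × 1.060 ≈ 1.2337491490.
Dividing the nominal maturity value by the price-level factor gives the value in today's money.

C$544,293.81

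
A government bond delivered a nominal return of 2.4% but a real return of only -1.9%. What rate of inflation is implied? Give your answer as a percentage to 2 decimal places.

4.38%

From (1+r_nom) = (1+r_real)(1+π), we get 1+π = (1 + 2.4%)/(1 − 1.9%) = 1.024/0.981 ≈ 1.04383.
So π ≈ 4.3833%.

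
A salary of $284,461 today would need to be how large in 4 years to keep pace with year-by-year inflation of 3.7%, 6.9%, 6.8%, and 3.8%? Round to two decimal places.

$349,580.98

Cumulative price-level factor: 1.037 × 1.069 × 1.068 × 1.038 ≈ 1.2289241190.
The nominal amount required is $284,461 scaled up by that factor.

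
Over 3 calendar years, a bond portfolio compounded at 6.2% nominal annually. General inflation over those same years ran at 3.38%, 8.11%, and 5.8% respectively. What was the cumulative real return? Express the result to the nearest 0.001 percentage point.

1.294%

Cumulative inflation factor: 1.0338 × 1.0811 × 1.058 ≈ 1.18246.
Nominal growth factor: 1.19777. Real growth factor = 1.19777 / 1.18246 ≈ 1.01294.
Total real return ≈ 1.2944%.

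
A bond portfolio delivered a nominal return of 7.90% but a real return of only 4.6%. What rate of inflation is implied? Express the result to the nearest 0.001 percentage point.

3.155%

From (1+r_nom) = (1+r_real)(1+π), we get 1+π = (1 + 7.90%)/(1 + 4.6%) = 1.0790/1.046 ≈ 1.03155.
So π ≈ 3.1549%.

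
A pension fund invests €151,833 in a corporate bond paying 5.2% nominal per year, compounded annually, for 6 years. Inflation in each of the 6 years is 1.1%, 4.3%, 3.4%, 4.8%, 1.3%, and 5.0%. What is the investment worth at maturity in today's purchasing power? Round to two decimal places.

Nominal value at maturity: €151,833 × (1 + 5.2%)^6 ≈ €205,807.22.
Price-level factor over 6 years: 1.011 × 1.043 × 1.034 × 1.048 × 1.013 × 1.050 ≈ 1.2153910386.
Dividing the nominal maturity value by the price-level factor gives the value in today's money.

€169,334.16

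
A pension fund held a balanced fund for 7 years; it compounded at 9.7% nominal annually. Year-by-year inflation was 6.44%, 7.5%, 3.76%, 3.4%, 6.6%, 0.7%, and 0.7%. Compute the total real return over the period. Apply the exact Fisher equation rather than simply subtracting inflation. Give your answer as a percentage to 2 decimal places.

44.07%

Cumulative inflation factor: 1.0644 × 1.075 × 1.0376 × 1.034 × 1.066 × 1.007 × 1.007 ≈ 1.32703.
Nominal growth factor: 1.91182. Real growth factor = 1.91182 / 1.32703 ≈ 1.44068.
Total real return ≈ 44.0676%.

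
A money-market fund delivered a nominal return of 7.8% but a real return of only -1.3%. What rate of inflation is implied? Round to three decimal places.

9.220%

From (1+r_nom) = (1+r_real)(1+π), we get 1+π = (1 + 7.8%)/(1 − 1.3%) = 1.078/0.987 ≈ 1.09220.
So π ≈ 9.2199%.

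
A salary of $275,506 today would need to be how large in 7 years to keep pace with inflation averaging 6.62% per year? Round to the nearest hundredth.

Cumulative price-level factor: (1+6.62%)^7 ≈ 1.5662848504.
The nominal amount required is $275,506 scaled up by that factor.

$431,520.87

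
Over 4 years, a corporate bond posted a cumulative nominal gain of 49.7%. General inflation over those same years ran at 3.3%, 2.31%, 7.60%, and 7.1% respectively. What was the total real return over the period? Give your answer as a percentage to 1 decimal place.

22.9%

Cumulative inflation factor: 1.033 × 1.0231 × 1.0760 × 1.071 ≈ 1.21792.
Nominal growth factor: 1.49700. Real growth factor = 1.49700 / 1.21792 ≈ 1.22914.
Total real return ≈ 22.9141%.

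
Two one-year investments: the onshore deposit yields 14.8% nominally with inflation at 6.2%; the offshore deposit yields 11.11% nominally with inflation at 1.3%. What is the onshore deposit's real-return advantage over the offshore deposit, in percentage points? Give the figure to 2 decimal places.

The onshore deposit real return: 1.148/1.062 − 1 = 8.098%.
The offshore deposit real return: 1.1111/1.013 − 1 = 9.684%.
Difference: 8.098 − 9.684 = -1.586 pp.

-1.59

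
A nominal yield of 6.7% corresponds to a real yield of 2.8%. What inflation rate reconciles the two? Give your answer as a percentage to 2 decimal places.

3.79%

From (1+r_nom) = (1+r_real)(1+π), we get 1+π = (1 + 6.7%)/(1 + 2.8%) = 1.067/1.028 ≈ 1.03794.
So π ≈ 3.7938%.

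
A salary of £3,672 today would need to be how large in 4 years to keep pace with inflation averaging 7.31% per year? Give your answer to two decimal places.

Cumulative price-level factor: (1+7.31%)^4 ≈ 1.3260526857.
Multiplying £3,672 by the price-level factor gives the future nominal sum.

£4,869.27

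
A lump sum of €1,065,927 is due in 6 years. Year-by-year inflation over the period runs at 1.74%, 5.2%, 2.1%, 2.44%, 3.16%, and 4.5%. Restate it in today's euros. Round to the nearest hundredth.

Price-level factor over 6 years: 1.0174 × 1.052 × 1.021 × 1.0244 × 1.0316 × 1.045 ≈ 1.2067864047.
Purchasing power today: €1,065,927 divided by that factor.

€883,277.27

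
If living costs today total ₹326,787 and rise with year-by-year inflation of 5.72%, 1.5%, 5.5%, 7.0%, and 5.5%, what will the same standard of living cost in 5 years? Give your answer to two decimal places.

₹417,615.55

Cumulative price-level factor: 1.0572 × 1.015 × 1.055 × 1.070 × 1.055 ≈ 1.2779442071.
The nominal amount required is ₹326,787 scaled up by that factor.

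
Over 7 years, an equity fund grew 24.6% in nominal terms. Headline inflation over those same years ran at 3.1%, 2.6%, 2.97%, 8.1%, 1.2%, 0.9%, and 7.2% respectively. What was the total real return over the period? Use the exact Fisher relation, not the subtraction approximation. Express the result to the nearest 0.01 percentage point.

Cumulative inflation factor: 1.031 × 1.026 × 1.0297 × 1.081 × 1.012 × 1.009 × 1.072 ≈ 1.28887.
Nominal growth factor: 1.24600. Real growth factor = 1.24600 / 1.28887 ≈ 0.96674.
Total real return ≈ -3.3261%.

-3.33%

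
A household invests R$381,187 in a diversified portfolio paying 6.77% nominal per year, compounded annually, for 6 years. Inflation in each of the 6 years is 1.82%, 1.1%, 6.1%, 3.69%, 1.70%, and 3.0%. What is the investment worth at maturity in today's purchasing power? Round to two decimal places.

R$476,034.97

Nominal value at maturity: R$381,187 × (1 + 6.77%)^6 ≈ R$564,720.48.
Price-level factor over 6 years: 1.0182 × 1.011 × 1.061 × 1.0369 × 1.0170 × 1.030 ≈ 1.1863004204.
Dividing the nominal maturity value by the price-level factor gives the value in today's money.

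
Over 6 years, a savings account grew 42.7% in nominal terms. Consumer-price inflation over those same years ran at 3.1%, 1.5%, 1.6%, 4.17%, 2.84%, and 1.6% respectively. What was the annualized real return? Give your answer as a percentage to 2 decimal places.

3.55%

Cumulative inflation factor: 1.031 × 1.015 × 1.016 × 1.0417 × 1.0284 × 1.016 ≈ 1.15722.
Nominal growth factor: 1.42700. Real growth factor = 1.42700 / 1.15722 ≈ 1.23313.
Annualized: 1.23313^(1/6) − 1 ≈ 0.03554.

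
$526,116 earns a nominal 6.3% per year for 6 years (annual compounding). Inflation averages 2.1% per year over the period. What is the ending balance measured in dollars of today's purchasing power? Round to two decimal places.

$670,079.98

Nominal value at maturity: $526,116 × (1 + 6.3%)^6 ≈ $759,068.72.
Price-level factor over 6 years: (1 + 2.1%)^6 ≈ 1.1328031618.
Dividing the nominal maturity value by the price-level factor gives the value in today's money.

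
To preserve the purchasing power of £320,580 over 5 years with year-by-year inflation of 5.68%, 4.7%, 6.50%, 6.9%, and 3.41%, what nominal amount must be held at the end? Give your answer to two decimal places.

Cumulative price-level factor: 1.0568 × 1.047 × 1.0650 × 1.069 × 1.0341 ≈ 1.3026547799.
Multiplying £320,580 by the price-level factor gives the future nominal sum.

£417,605.07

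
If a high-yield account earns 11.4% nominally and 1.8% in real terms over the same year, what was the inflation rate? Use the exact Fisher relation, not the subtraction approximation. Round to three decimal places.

9.430%

From (1+r_nom) = (1+r_real)(1+π), we get 1+π = (1 + 11.4%)/(1 + 1.8%) = 1.114/1.018 ≈ 1.09430.
So π ≈ 9.4303%.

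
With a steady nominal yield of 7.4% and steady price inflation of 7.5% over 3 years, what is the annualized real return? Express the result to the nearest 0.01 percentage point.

With constant rates the annual real return is the same each year: (1+7.4%)/(1+7.5%) − 1 = -0.00093.

-0.09%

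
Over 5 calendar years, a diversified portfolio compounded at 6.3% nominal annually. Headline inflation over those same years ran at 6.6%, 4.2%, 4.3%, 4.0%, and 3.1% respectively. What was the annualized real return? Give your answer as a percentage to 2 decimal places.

1.79%

Cumulative inflation factor: 1.066 × 1.042 × 1.043 × 1.040 × 1.031 ≈ 1.24223.
Nominal growth factor: 1.35727. Real growth factor = 1.35727 / 1.24223 ≈ 1.09261.
Annualized: 1.09261^(1/5) − 1 ≈ 0.01787.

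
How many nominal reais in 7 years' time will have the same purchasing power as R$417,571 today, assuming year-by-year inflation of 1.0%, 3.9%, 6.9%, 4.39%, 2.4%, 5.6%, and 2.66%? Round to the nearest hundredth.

R$542,836.43

Cumulative price-level factor: 1.010 × 1.039 × 1.069 × 1.0439 × 1.024 × 1.056 × 1.0266 ≈ 1.2999859510.
The nominal amount required is R$417,571 scaled up by that factor.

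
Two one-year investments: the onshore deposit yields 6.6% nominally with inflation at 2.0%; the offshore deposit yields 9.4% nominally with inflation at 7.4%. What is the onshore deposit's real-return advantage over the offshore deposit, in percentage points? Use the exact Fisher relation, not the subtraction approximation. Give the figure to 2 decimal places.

2.65

The onshore deposit real return: 1.066/1.020 − 1 = 4.510%.
The offshore deposit real return: 1.094/1.074 − 1 = 1.862%.
Difference: 4.510 − 1.862 = 2.648 pp.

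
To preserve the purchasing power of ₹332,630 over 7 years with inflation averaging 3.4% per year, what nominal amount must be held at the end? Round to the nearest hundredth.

Cumulative price-level factor: (1+3.4%)^7 ≈ 1.2636993768.
Multiplying ₹332,630 by the price-level factor gives the future nominal sum.

₹420,344.32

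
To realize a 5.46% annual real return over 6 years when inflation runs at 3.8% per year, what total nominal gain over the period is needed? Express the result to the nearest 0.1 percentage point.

72.1%

Required annual nominal rate: (1+5.46%)(1+3.8%) − 1 = 9.46748%.
Cumulative over 6 years: (1 + 0.0946748)^6 − 1 ≈ 0.72072.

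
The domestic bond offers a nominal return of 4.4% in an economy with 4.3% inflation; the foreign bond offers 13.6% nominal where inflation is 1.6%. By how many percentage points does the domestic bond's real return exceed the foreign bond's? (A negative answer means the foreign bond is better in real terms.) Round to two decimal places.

-11.72

The domestic bond real return: 1.044/1.043 − 1 = 0.096%.
The foreign bond real return: 1.136/1.016 − 1 = 11.811%.
Difference: 0.096 − 11.811 = -11.715 pp.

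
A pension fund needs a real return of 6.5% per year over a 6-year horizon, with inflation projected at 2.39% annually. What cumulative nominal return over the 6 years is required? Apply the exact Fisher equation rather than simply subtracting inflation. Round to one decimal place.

68.1%

Required annual nominal rate: (1+6.5%)(1+2.39%) − 1 = 9.04535%.
Cumulative over 6 years: (1 + 0.0904535)^6 − 1 ≈ 0.68129.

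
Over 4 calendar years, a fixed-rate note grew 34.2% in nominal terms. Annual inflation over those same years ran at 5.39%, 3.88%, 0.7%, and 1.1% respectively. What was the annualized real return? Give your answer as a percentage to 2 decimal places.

4.75%

Cumulative inflation factor: 1.0539 × 1.0388 × 1.007 × 1.011 ≈ 1.11458.
Nominal growth factor: 1.34200. Real growth factor = 1.34200 / 1.11458 ≈ 1.20404.
Annualized: 1.20404^(1/4) − 1 ≈ 0.04751.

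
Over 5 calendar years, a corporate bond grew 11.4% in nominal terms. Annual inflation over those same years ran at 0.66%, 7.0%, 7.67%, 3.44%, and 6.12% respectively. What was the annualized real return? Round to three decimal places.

-2.633%

Cumulative inflation factor: 1.0066 × 1.070 × 1.0767 × 1.0344 × 1.0612 ≈ 1.27298.
Nominal growth factor: 1.11400. Real growth factor = 1.11400 / 1.27298 ≈ 0.87511.
Annualized: 0.87511^(1/5) − 1 ≈ -0.02633.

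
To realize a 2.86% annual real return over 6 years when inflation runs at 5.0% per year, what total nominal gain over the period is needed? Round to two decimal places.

Required annual nominal rate: (1+2.86%)(1+5.0%) − 1 = 8.003%.
Cumulative over 6 years: (1 + 0.08003)^6 − 1 ≈ 0.58714.

58.71%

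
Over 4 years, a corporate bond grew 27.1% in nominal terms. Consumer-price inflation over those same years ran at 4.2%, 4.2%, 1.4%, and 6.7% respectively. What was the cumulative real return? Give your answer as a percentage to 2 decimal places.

Cumulative inflation factor: 1.042 × 1.042 × 1.014 × 1.067 ≈ 1.17473.
Nominal growth factor: 1.27100. Real growth factor = 1.27100 / 1.17473 ≈ 1.08195.
Total real return ≈ 8.1951%.

8.20%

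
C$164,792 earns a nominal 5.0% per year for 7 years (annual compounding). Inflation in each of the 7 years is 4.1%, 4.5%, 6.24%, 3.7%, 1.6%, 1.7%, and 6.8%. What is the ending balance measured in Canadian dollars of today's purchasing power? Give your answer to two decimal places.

C$175,324.04

Nominal value at maturity: C$164,792 × (1 + 5.0%)^7 ≈ C$231,878.89.
Price-level factor over 7 years: 1.041 × 1.045 × 1.0624 × 1.037 × 1.016 × 1.017 × 1.068 ≈ 1.3225733030.
The maturity value deflated by that factor is the answer in today's purchasing power.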